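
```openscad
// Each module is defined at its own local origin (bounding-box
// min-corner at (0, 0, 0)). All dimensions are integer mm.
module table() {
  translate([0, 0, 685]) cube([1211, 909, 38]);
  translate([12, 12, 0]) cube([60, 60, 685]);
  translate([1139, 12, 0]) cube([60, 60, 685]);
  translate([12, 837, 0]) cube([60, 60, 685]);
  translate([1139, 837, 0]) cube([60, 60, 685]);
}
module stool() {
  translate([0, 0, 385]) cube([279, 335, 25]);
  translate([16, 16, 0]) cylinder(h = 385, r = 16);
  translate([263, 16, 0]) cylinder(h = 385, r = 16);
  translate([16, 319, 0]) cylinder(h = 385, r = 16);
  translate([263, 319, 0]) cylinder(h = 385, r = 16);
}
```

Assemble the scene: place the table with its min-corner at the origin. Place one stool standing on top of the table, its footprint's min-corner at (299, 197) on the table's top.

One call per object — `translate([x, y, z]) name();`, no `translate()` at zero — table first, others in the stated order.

table();
translate([299, 197, 723]) stool();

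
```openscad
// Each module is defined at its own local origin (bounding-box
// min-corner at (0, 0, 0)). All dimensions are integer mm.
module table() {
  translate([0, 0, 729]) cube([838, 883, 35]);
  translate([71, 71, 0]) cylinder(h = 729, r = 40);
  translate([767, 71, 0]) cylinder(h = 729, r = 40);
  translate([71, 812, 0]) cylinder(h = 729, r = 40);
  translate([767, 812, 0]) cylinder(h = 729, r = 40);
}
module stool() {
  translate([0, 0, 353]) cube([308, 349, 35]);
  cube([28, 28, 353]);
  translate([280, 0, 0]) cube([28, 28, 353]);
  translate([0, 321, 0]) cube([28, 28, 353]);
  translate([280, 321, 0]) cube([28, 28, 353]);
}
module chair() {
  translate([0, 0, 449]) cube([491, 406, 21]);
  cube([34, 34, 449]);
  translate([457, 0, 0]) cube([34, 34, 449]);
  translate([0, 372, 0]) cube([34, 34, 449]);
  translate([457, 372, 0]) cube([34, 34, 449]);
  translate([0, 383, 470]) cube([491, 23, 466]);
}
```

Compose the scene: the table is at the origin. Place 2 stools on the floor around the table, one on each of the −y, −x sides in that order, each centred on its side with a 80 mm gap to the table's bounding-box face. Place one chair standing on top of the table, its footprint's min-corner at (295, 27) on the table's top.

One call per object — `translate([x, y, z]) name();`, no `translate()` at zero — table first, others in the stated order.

table();
translate([265, -429, 0]) stool();
translate([-388, 267, 0]) stool();
translate([295, 27, 764]) chair();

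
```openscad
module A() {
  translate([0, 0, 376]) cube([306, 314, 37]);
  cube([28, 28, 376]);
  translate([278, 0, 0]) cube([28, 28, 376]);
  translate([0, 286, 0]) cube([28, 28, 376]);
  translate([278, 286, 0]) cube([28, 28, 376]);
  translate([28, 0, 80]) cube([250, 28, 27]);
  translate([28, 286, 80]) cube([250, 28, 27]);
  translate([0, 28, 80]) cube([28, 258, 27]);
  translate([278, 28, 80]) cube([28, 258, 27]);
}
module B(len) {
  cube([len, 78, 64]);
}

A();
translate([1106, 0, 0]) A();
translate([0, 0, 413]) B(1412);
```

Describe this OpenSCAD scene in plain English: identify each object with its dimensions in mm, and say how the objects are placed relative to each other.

A is a four-legged stool. The seat is a 306×314×37 mm slab whose top surface is at z = 413 mm; four square legs, each 28×28 mm in cross-section, run from the floor (z = 0) to the underside of the seat, each flush with a corner of the seat. Four stretchers, 28 mm wide and 27 mm tall, connect adjacent legs with their undersides at z = 80 mm, each running between the inner faces of the legs it joins and aligned with the legs' outer faces on the other axis.

B is a rectangular beam 1412 mm long (x), 78 mm deep (y), 64 mm thick (z).

The beam spans the tops of two stools placed 800 mm apart, resting at z = 413 mm.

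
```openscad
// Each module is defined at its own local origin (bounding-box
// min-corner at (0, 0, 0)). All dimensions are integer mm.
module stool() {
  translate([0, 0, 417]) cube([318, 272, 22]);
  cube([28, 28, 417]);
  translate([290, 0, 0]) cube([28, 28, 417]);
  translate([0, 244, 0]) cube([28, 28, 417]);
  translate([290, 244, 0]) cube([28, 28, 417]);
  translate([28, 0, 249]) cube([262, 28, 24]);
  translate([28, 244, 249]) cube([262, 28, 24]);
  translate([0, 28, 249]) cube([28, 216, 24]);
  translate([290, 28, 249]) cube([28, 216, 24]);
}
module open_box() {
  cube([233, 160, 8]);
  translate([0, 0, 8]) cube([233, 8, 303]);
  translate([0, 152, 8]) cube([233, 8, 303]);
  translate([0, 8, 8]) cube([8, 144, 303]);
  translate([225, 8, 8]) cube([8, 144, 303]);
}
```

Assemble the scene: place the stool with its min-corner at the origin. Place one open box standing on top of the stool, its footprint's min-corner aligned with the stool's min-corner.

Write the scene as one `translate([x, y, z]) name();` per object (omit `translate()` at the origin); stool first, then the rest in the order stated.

stool();
translate([0, 0, 439]) open_box();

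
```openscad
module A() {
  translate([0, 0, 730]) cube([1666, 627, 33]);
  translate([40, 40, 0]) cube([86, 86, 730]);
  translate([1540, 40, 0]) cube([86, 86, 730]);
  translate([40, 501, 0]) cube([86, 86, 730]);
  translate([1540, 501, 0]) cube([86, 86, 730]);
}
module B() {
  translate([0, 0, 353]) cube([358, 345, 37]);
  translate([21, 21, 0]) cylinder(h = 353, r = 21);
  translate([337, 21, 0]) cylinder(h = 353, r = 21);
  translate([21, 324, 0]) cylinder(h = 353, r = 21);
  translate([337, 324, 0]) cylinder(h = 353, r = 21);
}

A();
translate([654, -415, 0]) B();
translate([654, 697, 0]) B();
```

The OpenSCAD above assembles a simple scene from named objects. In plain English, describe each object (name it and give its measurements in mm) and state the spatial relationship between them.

A is a table with a 1666×627 mm rectangular top, 33 mm thick, top surface at z = 763 mm, supported by four 86×86 mm square legs, each inset 40 mm from the nearest pair of top edges, running from the floor.

B is a four-legged stool. The seat is 358×345 mm, 37 mm thick, top at z = 390 mm. It stands on four round legs, each 42 mm in diameter, from z = 0 to the seat underside, each leg's axis is inset half a diameter from the nearest pair of seat edges (so the leg's bounding box is flush with the corner).

Two stools sit around the table at the −y, +y sides.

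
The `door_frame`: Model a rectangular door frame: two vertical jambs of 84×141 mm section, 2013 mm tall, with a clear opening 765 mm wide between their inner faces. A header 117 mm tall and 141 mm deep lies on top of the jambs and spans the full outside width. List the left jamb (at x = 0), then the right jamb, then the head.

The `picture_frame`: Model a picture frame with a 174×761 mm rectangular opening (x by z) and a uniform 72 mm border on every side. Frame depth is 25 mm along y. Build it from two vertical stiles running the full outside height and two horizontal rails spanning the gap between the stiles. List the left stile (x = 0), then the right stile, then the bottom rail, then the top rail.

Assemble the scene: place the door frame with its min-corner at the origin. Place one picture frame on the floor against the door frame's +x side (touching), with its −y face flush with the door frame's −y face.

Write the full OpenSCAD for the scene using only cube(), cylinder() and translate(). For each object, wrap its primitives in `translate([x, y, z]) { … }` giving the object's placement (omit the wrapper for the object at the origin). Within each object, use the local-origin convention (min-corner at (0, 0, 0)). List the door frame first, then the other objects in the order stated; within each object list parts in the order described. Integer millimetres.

cube([84, 141, 2013]);
translate([849, 0, 0]) cube([84, 141, 2013]);
translate([0, 0, 2013]) cube([933, 141, 117]);
translate([933, 0, 0]) {
  cube([72, 25, 905]);
  translate([246, 0, 0]) cube([72, 25, 905]);
  translate([72, 0, 0]) cube([174, 25, 72]);
  translate([72, 0, 833]) cube([174, 25, 72]);
}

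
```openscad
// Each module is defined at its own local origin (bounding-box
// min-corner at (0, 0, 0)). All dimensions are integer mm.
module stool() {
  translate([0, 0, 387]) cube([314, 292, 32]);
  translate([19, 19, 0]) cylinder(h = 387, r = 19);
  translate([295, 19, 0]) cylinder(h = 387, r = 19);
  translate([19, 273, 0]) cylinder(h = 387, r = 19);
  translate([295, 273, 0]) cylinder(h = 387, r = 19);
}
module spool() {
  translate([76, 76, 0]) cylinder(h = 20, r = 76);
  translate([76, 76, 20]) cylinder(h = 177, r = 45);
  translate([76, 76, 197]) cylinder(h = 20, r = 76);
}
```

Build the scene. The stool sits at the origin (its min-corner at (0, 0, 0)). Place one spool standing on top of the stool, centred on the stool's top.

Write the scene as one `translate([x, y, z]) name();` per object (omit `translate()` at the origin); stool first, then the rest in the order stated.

stool();
translate([81, 70, 419]) spool();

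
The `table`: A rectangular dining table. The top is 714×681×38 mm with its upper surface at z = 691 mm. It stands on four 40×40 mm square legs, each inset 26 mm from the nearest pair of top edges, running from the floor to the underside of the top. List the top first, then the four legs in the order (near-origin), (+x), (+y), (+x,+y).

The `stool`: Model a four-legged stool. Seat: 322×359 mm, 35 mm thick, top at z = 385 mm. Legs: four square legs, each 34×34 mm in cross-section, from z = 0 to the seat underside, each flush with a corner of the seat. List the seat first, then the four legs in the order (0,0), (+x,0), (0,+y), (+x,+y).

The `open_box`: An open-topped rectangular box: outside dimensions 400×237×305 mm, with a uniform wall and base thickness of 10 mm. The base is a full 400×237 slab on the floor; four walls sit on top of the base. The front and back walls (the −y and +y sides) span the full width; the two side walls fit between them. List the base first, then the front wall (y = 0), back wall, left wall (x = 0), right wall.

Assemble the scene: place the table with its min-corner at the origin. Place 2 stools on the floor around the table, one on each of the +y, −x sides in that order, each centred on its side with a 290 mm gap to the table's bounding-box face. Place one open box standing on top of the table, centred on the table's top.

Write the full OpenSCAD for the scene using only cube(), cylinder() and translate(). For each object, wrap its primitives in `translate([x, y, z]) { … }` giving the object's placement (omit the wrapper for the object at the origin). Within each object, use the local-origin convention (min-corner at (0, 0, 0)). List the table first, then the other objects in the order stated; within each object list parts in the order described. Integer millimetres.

translate([0, 0, 653]) cube([714, 681, 38]);
translate([26, 26, 0]) cube([40, 40, 653]);
translate([648, 26, 0]) cube([40, 40, 653]);
translate([26, 615, 0]) cube([40, 40, 653]);
translate([648, 615, 0]) cube([40, 40, 653]);
translate([196, 971, 0]) {
  translate([0, 0, 350]) cube([322, 359, 35]);
  cube([34, 34, 350]);
  translate([288, 0, 0]) cube([34, 34, 350]);
  translate([0, 325, 0]) cube([34, 34, 350]);
  translate([288, 325, 0]) cube([34, 34, 350]);
}
translate([-612, 161, 0]) {
  translate([0, 0, 350]) cube([322, 359, 35]);
  cube([34, 34, 350]);
  translate([288, 0, 0]) cube([34, 34, 350]);
  translate([0, 325, 0]) cube([34, 34, 350]);
  translate([288, 325, 0]) cube([34, 34, 350]);
}
translate([157, 222, 691]) {
  cube([400, 237, 10]);
  translate([0, 0, 10]) cube([400, 10, 295]);
  translate([0, 227, 10]) cube([400, 10, 295]);
  translate([0, 10, 10]) cube([10, 217, 295]);
  translate([390, 10, 10]) cube([10, 217, 295]);
}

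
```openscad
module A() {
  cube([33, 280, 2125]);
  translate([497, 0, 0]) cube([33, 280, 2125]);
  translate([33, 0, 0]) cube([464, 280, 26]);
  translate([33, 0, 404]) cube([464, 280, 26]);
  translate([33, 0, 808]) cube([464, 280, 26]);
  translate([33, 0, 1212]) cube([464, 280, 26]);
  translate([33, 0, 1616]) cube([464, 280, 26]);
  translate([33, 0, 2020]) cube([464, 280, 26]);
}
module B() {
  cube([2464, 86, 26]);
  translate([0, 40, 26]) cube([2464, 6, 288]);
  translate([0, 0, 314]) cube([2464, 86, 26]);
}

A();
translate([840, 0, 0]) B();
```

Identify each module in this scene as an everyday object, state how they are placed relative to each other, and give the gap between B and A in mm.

The I-beam's nearest face is 310 mm from the bookshelf's +x face.

A is a bookshelf. B is an I-beam. The I-beam is on the floor beside the bookshelf on its +x side. The gap between the I-beam and the bookshelf is 310 mm.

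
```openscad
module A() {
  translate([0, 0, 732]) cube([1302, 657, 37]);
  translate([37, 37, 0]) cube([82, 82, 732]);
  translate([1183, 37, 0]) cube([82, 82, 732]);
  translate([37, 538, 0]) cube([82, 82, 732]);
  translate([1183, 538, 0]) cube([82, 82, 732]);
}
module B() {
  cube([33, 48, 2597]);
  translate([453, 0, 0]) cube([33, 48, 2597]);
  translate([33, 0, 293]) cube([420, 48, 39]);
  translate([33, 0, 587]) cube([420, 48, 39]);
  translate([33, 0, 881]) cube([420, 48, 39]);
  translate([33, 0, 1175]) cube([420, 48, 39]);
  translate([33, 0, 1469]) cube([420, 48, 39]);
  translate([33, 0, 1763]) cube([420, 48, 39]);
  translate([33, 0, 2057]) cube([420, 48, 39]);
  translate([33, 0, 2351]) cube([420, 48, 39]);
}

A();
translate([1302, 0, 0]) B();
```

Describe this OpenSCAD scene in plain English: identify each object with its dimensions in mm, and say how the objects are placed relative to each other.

A is a rectangular dining table. The top is 1302×657×37 mm with its upper surface at z = 769 mm. It stands on four 82×82 mm square legs, each inset 37 mm from the nearest pair of top edges, running from the floor to the underside of the top.

B is a straight ladder. Two 33×48 mm vertical rails, 2597 mm tall, stand 486 mm apart (outside-to-outside) with their front faces coplanar on the −y side. 8 rungs, each 48 mm deep and 39 mm tall, span between the inner faces of the rails, front faces flush with the rails. The lowest rung's underside is at z = 293 mm and rungs are spaced 294 mm apart (underside to underside).

The ladder is against the table's +x side, with their −y faces flush.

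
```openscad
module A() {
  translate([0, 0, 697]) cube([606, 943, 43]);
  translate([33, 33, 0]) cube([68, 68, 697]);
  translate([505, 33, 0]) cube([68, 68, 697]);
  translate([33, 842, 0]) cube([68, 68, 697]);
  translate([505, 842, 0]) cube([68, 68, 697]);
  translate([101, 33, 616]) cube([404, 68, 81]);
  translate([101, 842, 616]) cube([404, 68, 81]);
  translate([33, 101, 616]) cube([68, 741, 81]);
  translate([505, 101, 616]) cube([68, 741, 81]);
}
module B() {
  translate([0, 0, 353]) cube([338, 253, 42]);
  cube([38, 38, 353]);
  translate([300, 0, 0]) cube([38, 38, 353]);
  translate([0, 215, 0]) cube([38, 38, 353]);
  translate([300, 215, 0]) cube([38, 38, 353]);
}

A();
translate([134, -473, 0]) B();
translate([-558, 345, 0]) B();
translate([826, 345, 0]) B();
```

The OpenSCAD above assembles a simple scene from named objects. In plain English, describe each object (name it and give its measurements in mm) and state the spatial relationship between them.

A is a rectangular dining table. The top is 606×943×43 mm with its upper surface at z = 740 mm. It stands on four 68×68 mm square legs, each inset 33 mm from the nearest pair of top edges, running from the floor to the underside of the top. Four apron rails, 68 mm thick and 81 mm tall, run between adjacent legs with their top edges flush with the underside of the top and their outer faces flush with the legs' outer faces.

B is a four-legged stool. The seat is a 338×253×42 mm slab whose top surface is at z = 395 mm; four square legs, each 38×38 mm in cross-section, run from the floor (z = 0) to the underside of the seat, each flush with a corner of the seat.

Three stools sit around the table at the −y, −x, +x sides.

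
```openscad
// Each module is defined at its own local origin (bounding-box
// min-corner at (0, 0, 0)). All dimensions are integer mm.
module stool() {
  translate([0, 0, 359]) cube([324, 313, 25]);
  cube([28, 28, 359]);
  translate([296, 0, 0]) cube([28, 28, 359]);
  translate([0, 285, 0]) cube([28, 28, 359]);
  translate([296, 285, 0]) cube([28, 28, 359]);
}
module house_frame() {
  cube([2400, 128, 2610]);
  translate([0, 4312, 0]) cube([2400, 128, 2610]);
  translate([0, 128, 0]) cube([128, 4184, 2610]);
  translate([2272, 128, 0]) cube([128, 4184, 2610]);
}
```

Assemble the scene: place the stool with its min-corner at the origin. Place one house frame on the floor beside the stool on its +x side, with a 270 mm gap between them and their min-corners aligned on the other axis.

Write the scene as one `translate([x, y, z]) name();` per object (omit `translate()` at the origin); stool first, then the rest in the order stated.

stool();
translate([594, 0, 0]) house_frame();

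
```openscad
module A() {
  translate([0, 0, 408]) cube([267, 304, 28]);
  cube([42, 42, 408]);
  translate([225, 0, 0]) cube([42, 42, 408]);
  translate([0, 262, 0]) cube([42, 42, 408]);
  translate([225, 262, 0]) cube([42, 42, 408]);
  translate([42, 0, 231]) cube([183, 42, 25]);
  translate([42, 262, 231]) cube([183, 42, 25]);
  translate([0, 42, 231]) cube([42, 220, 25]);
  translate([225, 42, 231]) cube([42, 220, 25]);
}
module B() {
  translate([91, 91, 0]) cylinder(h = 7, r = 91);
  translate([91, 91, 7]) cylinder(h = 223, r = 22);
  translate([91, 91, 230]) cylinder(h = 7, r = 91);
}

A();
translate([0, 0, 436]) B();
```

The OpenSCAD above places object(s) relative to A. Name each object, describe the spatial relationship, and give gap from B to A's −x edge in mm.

A is a stool. B is a spool. The spool is on top of the stool. The gap from the spool to the stool's −x edge is 0 mm.

The spool's min-x is at 0; the stool's min-x is 0; gap = 0 mm.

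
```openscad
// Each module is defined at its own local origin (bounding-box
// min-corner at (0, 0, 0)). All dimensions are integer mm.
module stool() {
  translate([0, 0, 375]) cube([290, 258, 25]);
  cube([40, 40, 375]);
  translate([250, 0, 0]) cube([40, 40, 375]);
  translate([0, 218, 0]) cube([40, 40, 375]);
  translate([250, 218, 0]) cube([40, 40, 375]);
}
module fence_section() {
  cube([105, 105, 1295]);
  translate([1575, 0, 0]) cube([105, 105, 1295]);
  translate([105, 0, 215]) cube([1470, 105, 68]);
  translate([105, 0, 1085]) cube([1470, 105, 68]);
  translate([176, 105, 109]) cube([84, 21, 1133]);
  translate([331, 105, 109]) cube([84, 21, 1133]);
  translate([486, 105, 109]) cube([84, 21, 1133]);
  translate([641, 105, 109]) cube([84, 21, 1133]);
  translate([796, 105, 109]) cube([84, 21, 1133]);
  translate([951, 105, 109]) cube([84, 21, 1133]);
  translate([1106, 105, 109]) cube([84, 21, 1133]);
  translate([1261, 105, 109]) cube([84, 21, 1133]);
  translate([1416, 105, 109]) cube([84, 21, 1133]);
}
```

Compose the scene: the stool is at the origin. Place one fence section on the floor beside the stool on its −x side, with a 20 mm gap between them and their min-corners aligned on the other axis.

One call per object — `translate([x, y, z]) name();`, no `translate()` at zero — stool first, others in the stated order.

stool();
translate([-1700, 0, 0]) fence_section();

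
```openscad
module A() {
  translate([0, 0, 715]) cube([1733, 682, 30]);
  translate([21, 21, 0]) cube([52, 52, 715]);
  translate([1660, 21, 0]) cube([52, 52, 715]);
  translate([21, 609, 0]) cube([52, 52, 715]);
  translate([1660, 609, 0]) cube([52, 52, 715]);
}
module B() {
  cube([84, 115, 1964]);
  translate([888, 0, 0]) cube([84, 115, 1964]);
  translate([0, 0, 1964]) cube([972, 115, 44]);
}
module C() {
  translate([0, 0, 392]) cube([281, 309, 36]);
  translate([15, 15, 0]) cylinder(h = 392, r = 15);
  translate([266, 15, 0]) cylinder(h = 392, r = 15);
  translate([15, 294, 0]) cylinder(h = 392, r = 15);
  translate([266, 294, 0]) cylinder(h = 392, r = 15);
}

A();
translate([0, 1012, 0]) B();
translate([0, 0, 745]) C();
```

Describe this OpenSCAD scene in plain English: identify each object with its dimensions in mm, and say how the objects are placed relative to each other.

A is a table with a 1733×682 mm rectangular top, 30 mm thick, top surface at z = 745 mm, supported by four 52×52 mm square legs, each inset 21 mm from the nearest pair of top edges, running from the floor.

B is a door frame. The clear opening is 804 mm wide and 1964 mm high. Two 84 mm wide jambs, 115 mm deep, stand either side of the opening from the floor to the top of the opening. A 44 mm thick head sits across the top of both jambs, spanning the full outside width of the frame.

C is a four-legged stool. The seat is a 281×309×36 mm slab whose top surface is at z = 428 mm; four round legs, each 30 mm in diameter, run from the floor (z = 0) to the underside of the seat, each leg's axis is inset half a diameter from the nearest pair of seat edges (so the leg's bounding box is flush with the corner).

The door frame is on the floor beside the table on its +y side. The stool is on top of the table.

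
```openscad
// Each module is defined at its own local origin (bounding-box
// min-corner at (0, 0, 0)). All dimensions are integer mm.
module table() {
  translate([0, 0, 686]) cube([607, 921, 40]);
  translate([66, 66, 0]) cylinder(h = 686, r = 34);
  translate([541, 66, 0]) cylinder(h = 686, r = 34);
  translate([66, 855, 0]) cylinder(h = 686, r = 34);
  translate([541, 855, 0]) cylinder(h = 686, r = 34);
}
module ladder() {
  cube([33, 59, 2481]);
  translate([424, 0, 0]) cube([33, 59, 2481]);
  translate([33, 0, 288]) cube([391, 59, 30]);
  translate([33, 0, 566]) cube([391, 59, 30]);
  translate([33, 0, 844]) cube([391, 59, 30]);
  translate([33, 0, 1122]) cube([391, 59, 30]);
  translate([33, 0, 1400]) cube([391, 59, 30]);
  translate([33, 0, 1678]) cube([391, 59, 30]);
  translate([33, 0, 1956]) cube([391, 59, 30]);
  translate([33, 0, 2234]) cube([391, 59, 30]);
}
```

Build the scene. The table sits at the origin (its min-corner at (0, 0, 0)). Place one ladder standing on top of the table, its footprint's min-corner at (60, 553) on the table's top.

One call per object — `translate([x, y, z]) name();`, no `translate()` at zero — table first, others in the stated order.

table();
translate([60, 553, 726]) ladder();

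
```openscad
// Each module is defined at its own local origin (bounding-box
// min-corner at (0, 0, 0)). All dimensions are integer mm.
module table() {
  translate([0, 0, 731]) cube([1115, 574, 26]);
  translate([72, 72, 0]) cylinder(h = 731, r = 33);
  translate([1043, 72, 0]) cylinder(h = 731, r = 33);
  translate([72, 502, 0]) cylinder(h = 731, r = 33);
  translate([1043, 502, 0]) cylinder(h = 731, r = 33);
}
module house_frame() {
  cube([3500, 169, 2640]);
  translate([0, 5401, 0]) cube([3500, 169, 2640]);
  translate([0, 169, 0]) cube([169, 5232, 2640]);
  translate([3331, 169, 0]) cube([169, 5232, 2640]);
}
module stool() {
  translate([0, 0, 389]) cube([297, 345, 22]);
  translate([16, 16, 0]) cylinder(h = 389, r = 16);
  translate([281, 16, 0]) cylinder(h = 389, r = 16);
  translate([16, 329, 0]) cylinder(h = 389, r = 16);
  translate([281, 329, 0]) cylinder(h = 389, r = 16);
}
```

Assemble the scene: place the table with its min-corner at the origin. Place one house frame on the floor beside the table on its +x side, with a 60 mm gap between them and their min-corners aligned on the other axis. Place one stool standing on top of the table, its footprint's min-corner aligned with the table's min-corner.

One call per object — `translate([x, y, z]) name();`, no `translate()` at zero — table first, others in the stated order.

table();
translate([1175, 0, 0]) house_frame();
translate([0, 0, 757]) stool();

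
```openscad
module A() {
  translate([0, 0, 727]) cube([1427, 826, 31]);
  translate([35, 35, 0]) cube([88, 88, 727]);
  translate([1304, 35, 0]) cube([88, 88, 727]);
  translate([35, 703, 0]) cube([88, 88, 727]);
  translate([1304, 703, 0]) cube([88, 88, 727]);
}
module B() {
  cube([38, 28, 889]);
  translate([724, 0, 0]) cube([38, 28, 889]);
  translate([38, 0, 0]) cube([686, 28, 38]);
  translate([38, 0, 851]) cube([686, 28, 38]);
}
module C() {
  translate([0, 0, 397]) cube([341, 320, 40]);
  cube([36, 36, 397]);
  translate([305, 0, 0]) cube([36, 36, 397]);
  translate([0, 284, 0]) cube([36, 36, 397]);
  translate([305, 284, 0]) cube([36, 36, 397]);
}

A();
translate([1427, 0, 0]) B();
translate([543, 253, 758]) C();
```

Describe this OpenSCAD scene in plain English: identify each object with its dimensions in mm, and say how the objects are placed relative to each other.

A is a table: top 1427 mm (x) × 826 mm (y), 31 mm thick, upper face at z = 758 mm, on four 88×88 mm square legs, each inset 35 mm from the nearest pair of top edges, running from z = 0 to the bottom of the top.

B is a rectangular picture frame lying in the x–z plane (depth along y). The opening is 686 mm wide (x) by 813 mm tall (z), surrounded by a border 38 mm wide on all four sides. The frame is 28 mm deep and is made of two full-height vertical stiles with two horizontal rails fitted between them.

C is a simple wooden stool: a rectangular seat 341 mm (x) by 320 mm (y), 40 mm thick, top face at z = 437 mm, on four square legs, each 36×36 mm in cross-section. The legs rest on z = 0, each flush with a corner of the seat.

The picture frame is against the table's +x side, with their −y faces flush. The stool is on top of the table, centred.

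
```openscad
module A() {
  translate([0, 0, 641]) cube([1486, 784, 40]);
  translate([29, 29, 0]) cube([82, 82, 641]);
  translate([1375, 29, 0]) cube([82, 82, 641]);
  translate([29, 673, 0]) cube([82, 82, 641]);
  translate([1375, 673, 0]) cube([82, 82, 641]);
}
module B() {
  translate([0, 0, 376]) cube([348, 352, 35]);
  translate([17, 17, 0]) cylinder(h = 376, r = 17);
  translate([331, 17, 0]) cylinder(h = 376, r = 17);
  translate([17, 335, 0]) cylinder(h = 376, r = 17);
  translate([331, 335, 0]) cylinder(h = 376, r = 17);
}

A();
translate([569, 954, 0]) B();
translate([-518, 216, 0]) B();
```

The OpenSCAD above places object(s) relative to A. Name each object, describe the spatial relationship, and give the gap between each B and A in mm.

A is a table. B is a stool. Two stools sit around the table at the +y, −x sides. The gap between each stool and the table is 170 mm.

Each stool's nearest face is 170 mm from the table's bounding box.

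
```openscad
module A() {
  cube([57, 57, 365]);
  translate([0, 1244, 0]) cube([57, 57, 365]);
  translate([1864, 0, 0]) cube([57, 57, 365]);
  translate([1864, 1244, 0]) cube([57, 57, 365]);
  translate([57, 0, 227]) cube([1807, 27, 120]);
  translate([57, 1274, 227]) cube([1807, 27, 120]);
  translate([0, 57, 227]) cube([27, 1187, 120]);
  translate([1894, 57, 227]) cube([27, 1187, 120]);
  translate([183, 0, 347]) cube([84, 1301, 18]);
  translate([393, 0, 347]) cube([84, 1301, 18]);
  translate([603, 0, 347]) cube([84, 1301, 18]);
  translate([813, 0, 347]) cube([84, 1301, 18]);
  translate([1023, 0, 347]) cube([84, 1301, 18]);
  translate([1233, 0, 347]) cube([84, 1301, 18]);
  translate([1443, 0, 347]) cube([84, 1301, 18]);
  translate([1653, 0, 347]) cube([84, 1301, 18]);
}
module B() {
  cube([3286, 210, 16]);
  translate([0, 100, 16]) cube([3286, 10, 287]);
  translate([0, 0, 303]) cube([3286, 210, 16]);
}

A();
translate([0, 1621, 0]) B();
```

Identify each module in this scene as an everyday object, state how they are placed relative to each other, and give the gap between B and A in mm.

The I-beam's nearest face is 320 mm from the bed frame's +y face.

A is a bed frame. B is an I-beam. The I-beam is on the floor beside the bed frame on its +y side. The gap between the I-beam and the bed frame is 320 mm.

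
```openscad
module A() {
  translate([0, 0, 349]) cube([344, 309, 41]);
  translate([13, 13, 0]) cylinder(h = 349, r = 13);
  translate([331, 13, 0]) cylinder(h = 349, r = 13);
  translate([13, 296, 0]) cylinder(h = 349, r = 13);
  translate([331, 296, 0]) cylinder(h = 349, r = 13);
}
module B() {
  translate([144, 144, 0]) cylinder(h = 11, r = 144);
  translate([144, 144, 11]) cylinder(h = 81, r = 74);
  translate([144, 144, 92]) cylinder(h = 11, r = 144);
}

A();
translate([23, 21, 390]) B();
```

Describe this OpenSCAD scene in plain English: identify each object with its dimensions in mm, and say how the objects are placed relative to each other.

A is a four-legged stool. The seat is a 344×309×41 mm slab whose top surface is at z = 390 mm; four round legs, each 26 mm in diameter, run from the floor (z = 0) to the underside of the seat, each leg's axis is inset half a diameter from the nearest pair of seat edges (so the leg's bounding box is flush with the corner).

B is a spool: two coaxial disc flanges of radius 144 mm and thickness 11 mm, joined by a core cylinder of radius 74 mm and height 81 mm. The lower flange rests on z = 0 and the three cylinders share a vertical axis.

The spool is on top of the stool.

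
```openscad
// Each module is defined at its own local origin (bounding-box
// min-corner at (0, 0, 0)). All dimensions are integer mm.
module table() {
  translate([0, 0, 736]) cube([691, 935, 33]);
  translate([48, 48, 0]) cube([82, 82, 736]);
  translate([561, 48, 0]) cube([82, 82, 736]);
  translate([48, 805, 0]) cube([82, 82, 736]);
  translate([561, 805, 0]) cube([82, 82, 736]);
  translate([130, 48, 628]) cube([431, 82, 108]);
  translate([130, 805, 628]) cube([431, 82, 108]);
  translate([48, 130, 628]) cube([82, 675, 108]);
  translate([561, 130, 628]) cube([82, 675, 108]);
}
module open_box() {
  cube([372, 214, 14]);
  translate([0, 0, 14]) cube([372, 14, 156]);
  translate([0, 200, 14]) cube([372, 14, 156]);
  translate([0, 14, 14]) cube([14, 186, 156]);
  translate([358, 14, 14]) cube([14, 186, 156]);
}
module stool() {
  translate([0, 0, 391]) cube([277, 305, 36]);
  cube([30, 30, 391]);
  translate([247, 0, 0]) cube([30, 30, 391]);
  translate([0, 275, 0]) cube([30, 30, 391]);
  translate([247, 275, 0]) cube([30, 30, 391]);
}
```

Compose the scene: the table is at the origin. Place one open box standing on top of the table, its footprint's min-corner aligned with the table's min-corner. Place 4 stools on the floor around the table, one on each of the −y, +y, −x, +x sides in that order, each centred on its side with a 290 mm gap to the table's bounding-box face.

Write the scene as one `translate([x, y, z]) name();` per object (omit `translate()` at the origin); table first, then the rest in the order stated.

table();
translate([0, 0, 769]) open_box();
translate([207, -595, 0]) stool();
translate([207, 1225, 0]) stool();
translate([-567, 315, 0]) stool();
translate([981, 315, 0]) stool();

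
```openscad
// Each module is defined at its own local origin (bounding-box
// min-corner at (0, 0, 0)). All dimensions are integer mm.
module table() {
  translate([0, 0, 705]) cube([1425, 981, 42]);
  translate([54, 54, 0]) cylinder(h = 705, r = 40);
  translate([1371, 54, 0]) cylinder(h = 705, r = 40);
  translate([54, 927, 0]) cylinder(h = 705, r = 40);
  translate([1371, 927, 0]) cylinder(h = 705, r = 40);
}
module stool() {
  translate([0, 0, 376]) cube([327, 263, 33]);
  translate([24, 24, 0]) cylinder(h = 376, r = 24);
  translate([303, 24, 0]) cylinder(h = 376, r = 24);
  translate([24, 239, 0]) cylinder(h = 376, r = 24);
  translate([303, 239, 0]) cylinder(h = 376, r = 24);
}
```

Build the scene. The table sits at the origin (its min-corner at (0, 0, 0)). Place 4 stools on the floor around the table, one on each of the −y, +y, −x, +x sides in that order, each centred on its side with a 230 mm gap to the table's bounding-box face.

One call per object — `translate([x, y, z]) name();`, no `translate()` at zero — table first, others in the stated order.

table();
translate([549, -493, 0]) stool();
translate([549, 1211, 0]) stool();
translate([-557, 359, 0]) stool();
translate([1655, 359, 0]) stool();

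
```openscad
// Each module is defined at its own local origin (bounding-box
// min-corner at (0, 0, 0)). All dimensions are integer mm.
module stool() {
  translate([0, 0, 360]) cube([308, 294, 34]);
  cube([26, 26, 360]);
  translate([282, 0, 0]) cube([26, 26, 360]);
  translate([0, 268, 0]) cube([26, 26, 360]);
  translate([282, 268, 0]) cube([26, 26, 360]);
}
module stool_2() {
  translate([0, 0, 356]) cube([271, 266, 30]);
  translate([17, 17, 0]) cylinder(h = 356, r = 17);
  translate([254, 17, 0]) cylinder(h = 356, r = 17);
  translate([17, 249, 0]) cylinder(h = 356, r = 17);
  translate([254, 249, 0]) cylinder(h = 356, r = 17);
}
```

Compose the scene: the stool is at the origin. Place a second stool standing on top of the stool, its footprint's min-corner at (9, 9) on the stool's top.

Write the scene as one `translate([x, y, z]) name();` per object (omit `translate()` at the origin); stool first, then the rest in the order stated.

stool();
translate([9, 9, 394]) stool_2();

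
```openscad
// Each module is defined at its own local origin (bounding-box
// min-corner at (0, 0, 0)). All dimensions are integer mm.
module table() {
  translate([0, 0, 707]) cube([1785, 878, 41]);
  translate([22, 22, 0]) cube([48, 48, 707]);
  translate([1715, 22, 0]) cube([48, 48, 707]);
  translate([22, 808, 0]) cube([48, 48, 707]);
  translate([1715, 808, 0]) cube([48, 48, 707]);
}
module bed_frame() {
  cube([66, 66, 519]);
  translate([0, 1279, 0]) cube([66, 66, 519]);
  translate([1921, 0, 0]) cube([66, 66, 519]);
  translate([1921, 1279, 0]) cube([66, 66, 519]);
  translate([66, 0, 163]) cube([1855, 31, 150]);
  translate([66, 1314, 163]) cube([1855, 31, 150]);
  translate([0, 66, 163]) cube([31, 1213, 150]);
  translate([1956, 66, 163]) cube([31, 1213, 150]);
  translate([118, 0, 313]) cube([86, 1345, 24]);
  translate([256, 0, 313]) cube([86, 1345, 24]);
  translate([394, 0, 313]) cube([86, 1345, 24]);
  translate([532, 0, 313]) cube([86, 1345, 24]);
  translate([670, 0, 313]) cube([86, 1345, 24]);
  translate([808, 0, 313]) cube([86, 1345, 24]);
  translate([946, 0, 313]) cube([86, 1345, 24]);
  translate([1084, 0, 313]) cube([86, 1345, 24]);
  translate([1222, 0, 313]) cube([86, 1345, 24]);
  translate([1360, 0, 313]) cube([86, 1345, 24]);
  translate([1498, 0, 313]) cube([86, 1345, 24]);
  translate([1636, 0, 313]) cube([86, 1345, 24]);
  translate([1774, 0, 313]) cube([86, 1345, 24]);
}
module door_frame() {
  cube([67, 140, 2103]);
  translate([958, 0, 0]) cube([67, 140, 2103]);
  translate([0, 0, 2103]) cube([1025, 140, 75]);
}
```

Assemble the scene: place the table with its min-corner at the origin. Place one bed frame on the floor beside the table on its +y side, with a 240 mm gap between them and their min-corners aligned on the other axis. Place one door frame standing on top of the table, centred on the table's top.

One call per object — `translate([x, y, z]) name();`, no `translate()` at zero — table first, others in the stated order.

table();
translate([0, 1118, 0]) bed_frame();
translate([380, 369, 748]) door_frame();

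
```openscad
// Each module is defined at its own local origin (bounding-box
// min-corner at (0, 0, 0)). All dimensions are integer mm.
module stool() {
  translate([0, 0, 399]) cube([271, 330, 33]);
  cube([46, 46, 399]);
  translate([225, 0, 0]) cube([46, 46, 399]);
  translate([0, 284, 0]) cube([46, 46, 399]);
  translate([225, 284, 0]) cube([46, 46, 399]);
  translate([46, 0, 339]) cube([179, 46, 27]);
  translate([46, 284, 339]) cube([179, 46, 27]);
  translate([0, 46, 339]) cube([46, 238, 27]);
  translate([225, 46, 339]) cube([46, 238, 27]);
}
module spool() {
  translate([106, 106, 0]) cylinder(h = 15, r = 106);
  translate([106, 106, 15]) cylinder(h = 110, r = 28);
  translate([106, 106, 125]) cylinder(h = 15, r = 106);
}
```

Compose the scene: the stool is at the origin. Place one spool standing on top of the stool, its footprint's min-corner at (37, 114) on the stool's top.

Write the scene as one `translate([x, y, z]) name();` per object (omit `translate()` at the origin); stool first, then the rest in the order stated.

stool();
translate([37, 114, 432]) spool();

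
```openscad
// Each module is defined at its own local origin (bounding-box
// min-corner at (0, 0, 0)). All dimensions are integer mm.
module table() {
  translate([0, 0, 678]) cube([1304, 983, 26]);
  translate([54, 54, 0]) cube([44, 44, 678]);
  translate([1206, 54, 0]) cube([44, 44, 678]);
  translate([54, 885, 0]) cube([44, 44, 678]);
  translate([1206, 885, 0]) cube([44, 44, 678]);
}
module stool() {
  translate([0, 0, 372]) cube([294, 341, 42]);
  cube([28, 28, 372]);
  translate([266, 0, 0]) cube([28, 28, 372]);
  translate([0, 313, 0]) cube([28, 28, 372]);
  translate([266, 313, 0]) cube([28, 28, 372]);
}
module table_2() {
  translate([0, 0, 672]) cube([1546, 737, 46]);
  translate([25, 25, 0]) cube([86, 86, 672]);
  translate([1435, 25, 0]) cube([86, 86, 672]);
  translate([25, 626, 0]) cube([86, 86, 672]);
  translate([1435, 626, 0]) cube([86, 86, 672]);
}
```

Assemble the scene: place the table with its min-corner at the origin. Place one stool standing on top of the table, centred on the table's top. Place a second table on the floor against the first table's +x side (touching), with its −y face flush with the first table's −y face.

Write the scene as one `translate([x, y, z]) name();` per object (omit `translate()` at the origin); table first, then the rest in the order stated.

table();
translate([505, 321, 704]) stool();
translate([1304, 0, 0]) table_2();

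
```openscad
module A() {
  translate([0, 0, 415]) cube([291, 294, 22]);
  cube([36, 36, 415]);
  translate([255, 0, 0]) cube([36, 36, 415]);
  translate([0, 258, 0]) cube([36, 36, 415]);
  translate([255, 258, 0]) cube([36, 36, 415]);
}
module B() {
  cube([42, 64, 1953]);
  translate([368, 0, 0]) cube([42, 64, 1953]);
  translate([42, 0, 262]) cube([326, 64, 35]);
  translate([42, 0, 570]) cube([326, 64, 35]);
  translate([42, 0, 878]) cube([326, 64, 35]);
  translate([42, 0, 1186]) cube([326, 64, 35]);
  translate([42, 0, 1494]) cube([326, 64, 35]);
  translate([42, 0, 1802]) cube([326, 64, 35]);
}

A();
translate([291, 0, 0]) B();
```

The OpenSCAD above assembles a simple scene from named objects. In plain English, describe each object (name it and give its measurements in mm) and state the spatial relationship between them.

A is a simple wooden stool: a rectangular seat 291 mm (x) by 294 mm (y), 22 mm thick, top face at z = 437 mm, on four square legs, each 36×36 mm in cross-section. The legs rest on z = 0, each flush with a corner of the seat.

B is a wooden ladder with two side rails of 42×64 mm section and 1953 mm height, set 410 mm apart overall. Between them run 6 rectangular rungs (64 mm deep, 35 mm thick), front faces flush with the rails' −y face. The bottom of the first rung is 262 mm above the floor and each subsequent rung is 308 mm higher than the one below.

The ladder is against the stool's +x side, with their −y faces flush.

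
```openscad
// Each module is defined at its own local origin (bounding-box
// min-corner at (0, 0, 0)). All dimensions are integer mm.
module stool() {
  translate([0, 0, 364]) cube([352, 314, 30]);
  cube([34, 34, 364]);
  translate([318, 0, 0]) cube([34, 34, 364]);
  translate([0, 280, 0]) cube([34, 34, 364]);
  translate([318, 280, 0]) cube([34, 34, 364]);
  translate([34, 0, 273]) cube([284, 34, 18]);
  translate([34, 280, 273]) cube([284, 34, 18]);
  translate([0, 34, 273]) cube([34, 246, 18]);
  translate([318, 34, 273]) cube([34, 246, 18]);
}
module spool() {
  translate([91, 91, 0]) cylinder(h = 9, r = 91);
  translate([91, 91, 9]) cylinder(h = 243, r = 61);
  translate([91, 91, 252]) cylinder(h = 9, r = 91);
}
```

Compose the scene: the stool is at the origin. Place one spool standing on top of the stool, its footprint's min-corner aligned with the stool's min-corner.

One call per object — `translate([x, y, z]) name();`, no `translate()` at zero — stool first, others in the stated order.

stool();
translate([0, 0, 394]) spool();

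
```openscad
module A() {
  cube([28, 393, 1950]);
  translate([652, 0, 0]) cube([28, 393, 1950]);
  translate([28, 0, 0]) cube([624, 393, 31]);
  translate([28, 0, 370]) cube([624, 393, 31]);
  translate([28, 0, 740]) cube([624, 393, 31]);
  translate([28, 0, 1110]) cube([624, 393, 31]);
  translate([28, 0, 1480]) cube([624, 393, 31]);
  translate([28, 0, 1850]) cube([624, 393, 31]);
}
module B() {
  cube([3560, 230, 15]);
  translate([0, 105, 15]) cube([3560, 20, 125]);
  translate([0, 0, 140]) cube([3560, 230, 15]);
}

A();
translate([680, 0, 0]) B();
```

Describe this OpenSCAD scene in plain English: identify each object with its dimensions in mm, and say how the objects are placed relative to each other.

A is a bookshelf 680 mm wide overall, 393 mm deep and 1950 mm tall. The two sides are 28 mm thick vertical panels. 6 horizontal shelves of 31 mm thickness span between the inner faces of the sides; the lowest shelf sits on the floor and shelves are stacked with a clear vertical gap of 339 mm between each pair.

B is an I-beam lying along x, 3560 mm long. Overall section height 155 mm. Two flanges 230 mm wide (y) and 15 mm thick, one on the floor and one at the top; a web 20 mm thick runs between them, centred on the flange width.

The I-beam is against the bookshelf's +x side, with their −y faces flush.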